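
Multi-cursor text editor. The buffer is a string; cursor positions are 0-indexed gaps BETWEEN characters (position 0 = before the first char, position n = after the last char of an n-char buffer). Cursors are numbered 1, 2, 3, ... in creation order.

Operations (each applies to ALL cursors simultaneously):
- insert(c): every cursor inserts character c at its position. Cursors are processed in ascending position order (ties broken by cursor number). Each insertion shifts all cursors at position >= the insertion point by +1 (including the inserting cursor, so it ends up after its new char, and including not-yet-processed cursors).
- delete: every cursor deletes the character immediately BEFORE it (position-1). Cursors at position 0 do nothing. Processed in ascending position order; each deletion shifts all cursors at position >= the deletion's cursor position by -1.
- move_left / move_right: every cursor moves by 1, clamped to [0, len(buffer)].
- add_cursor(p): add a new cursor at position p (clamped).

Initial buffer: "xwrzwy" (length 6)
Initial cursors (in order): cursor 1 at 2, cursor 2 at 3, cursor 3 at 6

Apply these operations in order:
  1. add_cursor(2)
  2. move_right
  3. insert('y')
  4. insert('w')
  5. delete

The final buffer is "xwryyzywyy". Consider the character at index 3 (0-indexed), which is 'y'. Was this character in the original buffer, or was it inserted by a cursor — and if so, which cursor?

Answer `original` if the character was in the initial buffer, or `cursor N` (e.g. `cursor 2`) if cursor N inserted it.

After op 1 (add_cursor(2)): buffer="xwrzwy" (len 6), cursors c1@2 c4@2 c2@3 c3@6, authorship ......
After op 2 (move_right): buffer="xwrzwy" (len 6), cursors c1@3 c4@3 c2@4 c3@6, authorship ......
After op 3 (insert('y')): buffer="xwryyzywyy" (len 10), cursors c1@5 c4@5 c2@7 c3@10, authorship ...14.2..3
After op 4 (insert('w')): buffer="xwryywwzywwyyw" (len 14), cursors c1@7 c4@7 c2@10 c3@14, authorship ...1414.22..33
After op 5 (delete): buffer="xwryyzywyy" (len 10), cursors c1@5 c4@5 c2@7 c3@10, authorship ...14.2..3
Authorship (.=original, N=cursor N): . . . 1 4 . 2 . . 3
Index 3: author = 1

Answer: cursor 1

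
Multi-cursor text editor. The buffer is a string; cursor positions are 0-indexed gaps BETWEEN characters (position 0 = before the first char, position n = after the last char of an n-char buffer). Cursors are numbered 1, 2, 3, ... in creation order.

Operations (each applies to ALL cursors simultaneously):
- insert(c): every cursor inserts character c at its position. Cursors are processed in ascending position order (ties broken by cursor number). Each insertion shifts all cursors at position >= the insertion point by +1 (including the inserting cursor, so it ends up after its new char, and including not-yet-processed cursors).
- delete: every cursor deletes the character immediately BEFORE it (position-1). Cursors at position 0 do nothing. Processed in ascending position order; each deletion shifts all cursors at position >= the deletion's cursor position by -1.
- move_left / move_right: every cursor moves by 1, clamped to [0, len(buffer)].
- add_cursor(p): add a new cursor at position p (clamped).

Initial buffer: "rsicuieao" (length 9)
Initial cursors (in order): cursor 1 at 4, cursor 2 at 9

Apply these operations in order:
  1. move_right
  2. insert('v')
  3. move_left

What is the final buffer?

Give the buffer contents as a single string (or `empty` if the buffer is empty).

After op 1 (move_right): buffer="rsicuieao" (len 9), cursors c1@5 c2@9, authorship .........
After op 2 (insert('v')): buffer="rsicuvieaov" (len 11), cursors c1@6 c2@11, authorship .....1....2
After op 3 (move_left): buffer="rsicuvieaov" (len 11), cursors c1@5 c2@10, authorship .....1....2

Answer: rsicuvieaov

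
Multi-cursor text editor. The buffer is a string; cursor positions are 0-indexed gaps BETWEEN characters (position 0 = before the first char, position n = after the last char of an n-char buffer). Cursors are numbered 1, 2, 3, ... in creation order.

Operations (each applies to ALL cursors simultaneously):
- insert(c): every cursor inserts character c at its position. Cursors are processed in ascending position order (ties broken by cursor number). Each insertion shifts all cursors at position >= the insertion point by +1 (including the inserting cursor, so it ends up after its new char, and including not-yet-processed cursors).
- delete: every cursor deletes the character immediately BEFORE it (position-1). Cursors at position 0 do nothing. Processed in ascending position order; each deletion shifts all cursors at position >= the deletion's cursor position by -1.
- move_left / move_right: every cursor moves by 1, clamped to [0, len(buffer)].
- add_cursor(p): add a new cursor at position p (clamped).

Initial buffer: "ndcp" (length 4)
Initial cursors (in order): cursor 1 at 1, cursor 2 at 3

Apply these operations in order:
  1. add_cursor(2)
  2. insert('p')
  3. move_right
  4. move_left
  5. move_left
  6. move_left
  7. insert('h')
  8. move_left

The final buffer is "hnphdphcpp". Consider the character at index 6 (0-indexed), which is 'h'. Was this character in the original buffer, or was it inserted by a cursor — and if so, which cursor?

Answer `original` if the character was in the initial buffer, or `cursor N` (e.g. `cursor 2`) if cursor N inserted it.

Answer: cursor 2

Derivation:
After op 1 (add_cursor(2)): buffer="ndcp" (len 4), cursors c1@1 c3@2 c2@3, authorship ....
After op 2 (insert('p')): buffer="npdpcpp" (len 7), cursors c1@2 c3@4 c2@6, authorship .1.3.2.
After op 3 (move_right): buffer="npdpcpp" (len 7), cursors c1@3 c3@5 c2@7, authorship .1.3.2.
After op 4 (move_left): buffer="npdpcpp" (len 7), cursors c1@2 c3@4 c2@6, authorship .1.3.2.
After op 5 (move_left): buffer="npdpcpp" (len 7), cursors c1@1 c3@3 c2@5, authorship .1.3.2.
After op 6 (move_left): buffer="npdpcpp" (len 7), cursors c1@0 c3@2 c2@4, authorship .1.3.2.
After op 7 (insert('h')): buffer="hnphdphcpp" (len 10), cursors c1@1 c3@4 c2@7, authorship 1.13.32.2.
After op 8 (move_left): buffer="hnphdphcpp" (len 10), cursors c1@0 c3@3 c2@6, authorship 1.13.32.2.
Authorship (.=original, N=cursor N): 1 . 1 3 . 3 2 . 2 .
Index 6: author = 2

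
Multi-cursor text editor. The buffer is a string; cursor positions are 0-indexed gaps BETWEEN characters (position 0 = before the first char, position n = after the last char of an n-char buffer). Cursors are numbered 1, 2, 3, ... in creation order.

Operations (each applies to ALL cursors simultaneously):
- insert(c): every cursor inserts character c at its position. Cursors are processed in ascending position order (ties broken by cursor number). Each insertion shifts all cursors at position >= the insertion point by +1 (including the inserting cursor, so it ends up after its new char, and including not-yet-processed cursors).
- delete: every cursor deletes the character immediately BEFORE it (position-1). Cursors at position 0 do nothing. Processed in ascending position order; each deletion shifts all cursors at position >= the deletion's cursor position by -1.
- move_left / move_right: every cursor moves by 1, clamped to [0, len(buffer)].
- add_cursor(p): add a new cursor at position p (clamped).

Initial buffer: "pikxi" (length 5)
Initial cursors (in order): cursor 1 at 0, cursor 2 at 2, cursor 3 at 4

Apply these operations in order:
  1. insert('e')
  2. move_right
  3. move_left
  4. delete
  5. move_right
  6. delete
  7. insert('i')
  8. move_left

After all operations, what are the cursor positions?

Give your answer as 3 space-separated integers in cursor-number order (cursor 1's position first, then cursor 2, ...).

After op 1 (insert('e')): buffer="epiekxei" (len 8), cursors c1@1 c2@4 c3@7, authorship 1..2..3.
After op 2 (move_right): buffer="epiekxei" (len 8), cursors c1@2 c2@5 c3@8, authorship 1..2..3.
After op 3 (move_left): buffer="epiekxei" (len 8), cursors c1@1 c2@4 c3@7, authorship 1..2..3.
After op 4 (delete): buffer="pikxi" (len 5), cursors c1@0 c2@2 c3@4, authorship .....
After op 5 (move_right): buffer="pikxi" (len 5), cursors c1@1 c2@3 c3@5, authorship .....
After op 6 (delete): buffer="ix" (len 2), cursors c1@0 c2@1 c3@2, authorship ..
After op 7 (insert('i')): buffer="iiixi" (len 5), cursors c1@1 c2@3 c3@5, authorship 1.2.3
After op 8 (move_left): buffer="iiixi" (len 5), cursors c1@0 c2@2 c3@4, authorship 1.2.3

Answer: 0 2 4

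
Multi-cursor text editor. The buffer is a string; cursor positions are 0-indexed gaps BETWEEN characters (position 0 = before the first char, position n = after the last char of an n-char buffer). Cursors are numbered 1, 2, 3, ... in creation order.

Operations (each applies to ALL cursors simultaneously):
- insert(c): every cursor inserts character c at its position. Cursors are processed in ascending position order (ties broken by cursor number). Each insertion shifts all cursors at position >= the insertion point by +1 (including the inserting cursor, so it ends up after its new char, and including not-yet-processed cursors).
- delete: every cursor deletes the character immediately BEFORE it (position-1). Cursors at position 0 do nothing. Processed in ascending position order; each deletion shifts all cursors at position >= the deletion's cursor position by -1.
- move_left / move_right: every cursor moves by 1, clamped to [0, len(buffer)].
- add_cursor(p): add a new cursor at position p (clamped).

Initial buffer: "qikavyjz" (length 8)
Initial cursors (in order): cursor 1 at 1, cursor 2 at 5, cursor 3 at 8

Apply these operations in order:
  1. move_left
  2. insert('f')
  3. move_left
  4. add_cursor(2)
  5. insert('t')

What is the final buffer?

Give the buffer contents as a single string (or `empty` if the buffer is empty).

After op 1 (move_left): buffer="qikavyjz" (len 8), cursors c1@0 c2@4 c3@7, authorship ........
After op 2 (insert('f')): buffer="fqikafvyjfz" (len 11), cursors c1@1 c2@6 c3@10, authorship 1....2...3.
After op 3 (move_left): buffer="fqikafvyjfz" (len 11), cursors c1@0 c2@5 c3@9, authorship 1....2...3.
After op 4 (add_cursor(2)): buffer="fqikafvyjfz" (len 11), cursors c1@0 c4@2 c2@5 c3@9, authorship 1....2...3.
After op 5 (insert('t')): buffer="tfqtikatfvyjtfz" (len 15), cursors c1@1 c4@4 c2@8 c3@13, authorship 11.4...22...33.

Answer: tfqtikatfvyjtfz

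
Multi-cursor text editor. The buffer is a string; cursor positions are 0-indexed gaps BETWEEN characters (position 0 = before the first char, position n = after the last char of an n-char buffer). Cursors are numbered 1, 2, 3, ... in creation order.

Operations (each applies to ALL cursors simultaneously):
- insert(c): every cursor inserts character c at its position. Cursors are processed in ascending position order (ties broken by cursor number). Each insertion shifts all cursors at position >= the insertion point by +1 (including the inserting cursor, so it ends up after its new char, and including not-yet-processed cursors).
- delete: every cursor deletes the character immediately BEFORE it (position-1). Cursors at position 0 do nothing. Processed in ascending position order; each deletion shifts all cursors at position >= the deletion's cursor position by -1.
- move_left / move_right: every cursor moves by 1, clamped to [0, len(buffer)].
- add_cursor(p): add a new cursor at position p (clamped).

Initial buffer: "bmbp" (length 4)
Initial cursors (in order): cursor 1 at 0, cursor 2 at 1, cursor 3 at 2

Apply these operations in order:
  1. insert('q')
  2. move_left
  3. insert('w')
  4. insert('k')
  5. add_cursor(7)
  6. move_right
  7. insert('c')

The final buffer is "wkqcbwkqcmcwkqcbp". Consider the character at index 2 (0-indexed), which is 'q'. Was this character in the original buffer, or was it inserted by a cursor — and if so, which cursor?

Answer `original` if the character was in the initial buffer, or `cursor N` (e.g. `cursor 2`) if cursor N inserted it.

After op 1 (insert('q')): buffer="qbqmqbp" (len 7), cursors c1@1 c2@3 c3@5, authorship 1.2.3..
After op 2 (move_left): buffer="qbqmqbp" (len 7), cursors c1@0 c2@2 c3@4, authorship 1.2.3..
After op 3 (insert('w')): buffer="wqbwqmwqbp" (len 10), cursors c1@1 c2@4 c3@7, authorship 11.22.33..
After op 4 (insert('k')): buffer="wkqbwkqmwkqbp" (len 13), cursors c1@2 c2@6 c3@10, authorship 111.222.333..
After op 5 (add_cursor(7)): buffer="wkqbwkqmwkqbp" (len 13), cursors c1@2 c2@6 c4@7 c3@10, authorship 111.222.333..
After op 6 (move_right): buffer="wkqbwkqmwkqbp" (len 13), cursors c1@3 c2@7 c4@8 c3@11, authorship 111.222.333..
After op 7 (insert('c')): buffer="wkqcbwkqcmcwkqcbp" (len 17), cursors c1@4 c2@9 c4@11 c3@15, authorship 1111.2222.43333..
Authorship (.=original, N=cursor N): 1 1 1 1 . 2 2 2 2 . 4 3 3 3 3 . .
Index 2: author = 1

Answer: cursor 1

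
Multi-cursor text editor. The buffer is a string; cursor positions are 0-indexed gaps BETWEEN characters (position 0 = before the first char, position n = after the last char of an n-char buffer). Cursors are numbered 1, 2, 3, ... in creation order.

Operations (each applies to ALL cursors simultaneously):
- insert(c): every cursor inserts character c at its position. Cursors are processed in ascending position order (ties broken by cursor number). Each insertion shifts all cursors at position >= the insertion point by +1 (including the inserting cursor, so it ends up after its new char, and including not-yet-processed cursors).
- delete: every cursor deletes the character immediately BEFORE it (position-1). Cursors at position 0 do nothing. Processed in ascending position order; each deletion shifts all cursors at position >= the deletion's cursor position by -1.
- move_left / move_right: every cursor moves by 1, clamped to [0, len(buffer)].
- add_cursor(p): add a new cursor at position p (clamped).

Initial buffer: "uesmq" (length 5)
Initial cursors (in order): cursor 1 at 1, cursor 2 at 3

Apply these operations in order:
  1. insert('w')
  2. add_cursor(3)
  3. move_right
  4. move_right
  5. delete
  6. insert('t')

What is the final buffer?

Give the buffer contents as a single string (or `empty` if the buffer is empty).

After op 1 (insert('w')): buffer="uweswmq" (len 7), cursors c1@2 c2@5, authorship .1..2..
After op 2 (add_cursor(3)): buffer="uweswmq" (len 7), cursors c1@2 c3@3 c2@5, authorship .1..2..
After op 3 (move_right): buffer="uweswmq" (len 7), cursors c1@3 c3@4 c2@6, authorship .1..2..
After op 4 (move_right): buffer="uweswmq" (len 7), cursors c1@4 c3@5 c2@7, authorship .1..2..
After op 5 (delete): buffer="uwem" (len 4), cursors c1@3 c3@3 c2@4, authorship .1..
After op 6 (insert('t')): buffer="uwettmt" (len 7), cursors c1@5 c3@5 c2@7, authorship .1.13.2

Answer: uwettmt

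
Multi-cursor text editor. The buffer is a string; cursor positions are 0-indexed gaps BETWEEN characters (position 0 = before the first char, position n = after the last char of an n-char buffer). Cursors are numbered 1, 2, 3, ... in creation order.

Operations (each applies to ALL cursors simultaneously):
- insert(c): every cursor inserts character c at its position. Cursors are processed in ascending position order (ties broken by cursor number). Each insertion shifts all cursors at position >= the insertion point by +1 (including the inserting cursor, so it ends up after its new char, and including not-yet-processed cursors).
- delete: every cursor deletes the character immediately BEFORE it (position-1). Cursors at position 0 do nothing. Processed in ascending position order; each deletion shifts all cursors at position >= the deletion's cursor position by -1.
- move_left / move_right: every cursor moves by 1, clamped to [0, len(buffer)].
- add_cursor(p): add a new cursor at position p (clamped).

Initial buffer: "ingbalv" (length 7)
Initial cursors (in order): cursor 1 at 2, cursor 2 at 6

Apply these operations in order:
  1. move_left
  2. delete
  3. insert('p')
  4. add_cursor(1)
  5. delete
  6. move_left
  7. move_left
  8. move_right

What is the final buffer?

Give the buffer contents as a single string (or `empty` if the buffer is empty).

Answer: ngblv

Derivation:
After op 1 (move_left): buffer="ingbalv" (len 7), cursors c1@1 c2@5, authorship .......
After op 2 (delete): buffer="ngblv" (len 5), cursors c1@0 c2@3, authorship .....
After op 3 (insert('p')): buffer="pngbplv" (len 7), cursors c1@1 c2@5, authorship 1...2..
After op 4 (add_cursor(1)): buffer="pngbplv" (len 7), cursors c1@1 c3@1 c2@5, authorship 1...2..
After op 5 (delete): buffer="ngblv" (len 5), cursors c1@0 c3@0 c2@3, authorship .....
After op 6 (move_left): buffer="ngblv" (len 5), cursors c1@0 c3@0 c2@2, authorship .....
After op 7 (move_left): buffer="ngblv" (len 5), cursors c1@0 c3@0 c2@1, authorship .....
After op 8 (move_right): buffer="ngblv" (len 5), cursors c1@1 c3@1 c2@2, authorship .....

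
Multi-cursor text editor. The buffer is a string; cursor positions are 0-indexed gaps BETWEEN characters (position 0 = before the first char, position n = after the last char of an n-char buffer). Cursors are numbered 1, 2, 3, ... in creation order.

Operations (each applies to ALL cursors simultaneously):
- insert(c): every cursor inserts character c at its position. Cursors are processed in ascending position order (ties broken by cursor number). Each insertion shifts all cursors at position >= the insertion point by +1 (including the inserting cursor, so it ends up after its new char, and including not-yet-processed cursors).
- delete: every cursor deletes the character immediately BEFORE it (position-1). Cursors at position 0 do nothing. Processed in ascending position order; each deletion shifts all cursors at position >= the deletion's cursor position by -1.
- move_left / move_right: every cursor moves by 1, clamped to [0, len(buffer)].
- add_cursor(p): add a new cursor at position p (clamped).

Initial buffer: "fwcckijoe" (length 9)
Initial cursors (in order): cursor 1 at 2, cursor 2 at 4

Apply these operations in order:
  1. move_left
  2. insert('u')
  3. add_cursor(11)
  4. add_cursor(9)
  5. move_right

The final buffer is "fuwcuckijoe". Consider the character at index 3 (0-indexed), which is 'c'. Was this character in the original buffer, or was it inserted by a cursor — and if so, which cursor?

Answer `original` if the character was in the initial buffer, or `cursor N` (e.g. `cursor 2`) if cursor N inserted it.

After op 1 (move_left): buffer="fwcckijoe" (len 9), cursors c1@1 c2@3, authorship .........
After op 2 (insert('u')): buffer="fuwcuckijoe" (len 11), cursors c1@2 c2@5, authorship .1..2......
After op 3 (add_cursor(11)): buffer="fuwcuckijoe" (len 11), cursors c1@2 c2@5 c3@11, authorship .1..2......
After op 4 (add_cursor(9)): buffer="fuwcuckijoe" (len 11), cursors c1@2 c2@5 c4@9 c3@11, authorship .1..2......
After op 5 (move_right): buffer="fuwcuckijoe" (len 11), cursors c1@3 c2@6 c4@10 c3@11, authorship .1..2......
Authorship (.=original, N=cursor N): . 1 . . 2 . . . . . .
Index 3: author = original

Answer: original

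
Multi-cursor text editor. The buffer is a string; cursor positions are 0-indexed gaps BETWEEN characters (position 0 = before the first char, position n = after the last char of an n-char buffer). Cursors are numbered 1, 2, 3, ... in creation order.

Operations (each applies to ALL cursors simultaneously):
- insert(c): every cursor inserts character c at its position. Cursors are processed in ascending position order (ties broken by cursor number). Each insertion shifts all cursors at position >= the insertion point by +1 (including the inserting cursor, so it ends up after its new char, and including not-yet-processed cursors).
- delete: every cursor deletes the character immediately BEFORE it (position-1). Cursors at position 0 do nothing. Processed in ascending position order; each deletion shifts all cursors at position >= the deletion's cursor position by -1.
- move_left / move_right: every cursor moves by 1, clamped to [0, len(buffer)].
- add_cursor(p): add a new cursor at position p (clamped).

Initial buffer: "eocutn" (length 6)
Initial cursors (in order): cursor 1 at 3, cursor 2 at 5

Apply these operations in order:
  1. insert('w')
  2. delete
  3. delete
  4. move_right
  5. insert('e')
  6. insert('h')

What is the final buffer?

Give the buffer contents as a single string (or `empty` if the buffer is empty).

After op 1 (insert('w')): buffer="eocwutwn" (len 8), cursors c1@4 c2@7, authorship ...1..2.
After op 2 (delete): buffer="eocutn" (len 6), cursors c1@3 c2@5, authorship ......
After op 3 (delete): buffer="eoun" (len 4), cursors c1@2 c2@3, authorship ....
After op 4 (move_right): buffer="eoun" (len 4), cursors c1@3 c2@4, authorship ....
After op 5 (insert('e')): buffer="eouene" (len 6), cursors c1@4 c2@6, authorship ...1.2
After op 6 (insert('h')): buffer="eouehneh" (len 8), cursors c1@5 c2@8, authorship ...11.22

Answer: eouehneh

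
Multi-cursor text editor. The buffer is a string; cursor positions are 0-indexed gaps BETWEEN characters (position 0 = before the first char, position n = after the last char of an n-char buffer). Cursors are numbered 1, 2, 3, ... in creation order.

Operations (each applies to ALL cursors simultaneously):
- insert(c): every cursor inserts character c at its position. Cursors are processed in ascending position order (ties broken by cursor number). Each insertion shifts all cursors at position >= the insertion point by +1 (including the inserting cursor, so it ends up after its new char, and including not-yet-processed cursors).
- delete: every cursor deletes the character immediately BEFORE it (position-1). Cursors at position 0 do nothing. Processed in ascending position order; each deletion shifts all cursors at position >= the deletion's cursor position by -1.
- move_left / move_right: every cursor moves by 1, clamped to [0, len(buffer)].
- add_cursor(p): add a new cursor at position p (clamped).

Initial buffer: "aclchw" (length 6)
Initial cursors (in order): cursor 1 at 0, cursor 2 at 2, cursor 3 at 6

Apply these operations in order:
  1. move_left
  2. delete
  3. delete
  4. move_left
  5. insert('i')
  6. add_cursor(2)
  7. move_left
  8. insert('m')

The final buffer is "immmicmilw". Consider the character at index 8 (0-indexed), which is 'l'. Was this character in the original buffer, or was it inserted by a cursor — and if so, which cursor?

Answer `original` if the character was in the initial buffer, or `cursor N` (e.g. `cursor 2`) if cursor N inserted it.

Answer: original

Derivation:
After op 1 (move_left): buffer="aclchw" (len 6), cursors c1@0 c2@1 c3@5, authorship ......
After op 2 (delete): buffer="clcw" (len 4), cursors c1@0 c2@0 c3@3, authorship ....
After op 3 (delete): buffer="clw" (len 3), cursors c1@0 c2@0 c3@2, authorship ...
After op 4 (move_left): buffer="clw" (len 3), cursors c1@0 c2@0 c3@1, authorship ...
After op 5 (insert('i')): buffer="iicilw" (len 6), cursors c1@2 c2@2 c3@4, authorship 12.3..
After op 6 (add_cursor(2)): buffer="iicilw" (len 6), cursors c1@2 c2@2 c4@2 c3@4, authorship 12.3..
After op 7 (move_left): buffer="iicilw" (len 6), cursors c1@1 c2@1 c4@1 c3@3, authorship 12.3..
After op 8 (insert('m')): buffer="immmicmilw" (len 10), cursors c1@4 c2@4 c4@4 c3@7, authorship 11242.33..
Authorship (.=original, N=cursor N): 1 1 2 4 2 . 3 3 . .
Index 8: author = original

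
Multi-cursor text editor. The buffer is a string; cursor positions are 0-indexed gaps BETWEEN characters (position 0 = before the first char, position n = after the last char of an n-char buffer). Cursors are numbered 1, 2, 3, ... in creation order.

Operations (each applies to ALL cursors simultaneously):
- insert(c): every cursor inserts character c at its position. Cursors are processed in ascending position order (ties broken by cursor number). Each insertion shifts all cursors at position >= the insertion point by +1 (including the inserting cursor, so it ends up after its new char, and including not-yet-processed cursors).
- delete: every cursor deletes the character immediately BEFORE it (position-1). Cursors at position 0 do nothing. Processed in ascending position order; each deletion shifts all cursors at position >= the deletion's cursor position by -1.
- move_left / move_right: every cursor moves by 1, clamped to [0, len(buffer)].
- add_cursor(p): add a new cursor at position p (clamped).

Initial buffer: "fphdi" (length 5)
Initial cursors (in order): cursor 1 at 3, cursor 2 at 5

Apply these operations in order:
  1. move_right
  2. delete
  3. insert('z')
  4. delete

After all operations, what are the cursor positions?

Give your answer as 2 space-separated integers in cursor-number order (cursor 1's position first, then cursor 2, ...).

Answer: 3 3

Derivation:
After op 1 (move_right): buffer="fphdi" (len 5), cursors c1@4 c2@5, authorship .....
After op 2 (delete): buffer="fph" (len 3), cursors c1@3 c2@3, authorship ...
After op 3 (insert('z')): buffer="fphzz" (len 5), cursors c1@5 c2@5, authorship ...12
After op 4 (delete): buffer="fph" (len 3), cursors c1@3 c2@3, authorship ...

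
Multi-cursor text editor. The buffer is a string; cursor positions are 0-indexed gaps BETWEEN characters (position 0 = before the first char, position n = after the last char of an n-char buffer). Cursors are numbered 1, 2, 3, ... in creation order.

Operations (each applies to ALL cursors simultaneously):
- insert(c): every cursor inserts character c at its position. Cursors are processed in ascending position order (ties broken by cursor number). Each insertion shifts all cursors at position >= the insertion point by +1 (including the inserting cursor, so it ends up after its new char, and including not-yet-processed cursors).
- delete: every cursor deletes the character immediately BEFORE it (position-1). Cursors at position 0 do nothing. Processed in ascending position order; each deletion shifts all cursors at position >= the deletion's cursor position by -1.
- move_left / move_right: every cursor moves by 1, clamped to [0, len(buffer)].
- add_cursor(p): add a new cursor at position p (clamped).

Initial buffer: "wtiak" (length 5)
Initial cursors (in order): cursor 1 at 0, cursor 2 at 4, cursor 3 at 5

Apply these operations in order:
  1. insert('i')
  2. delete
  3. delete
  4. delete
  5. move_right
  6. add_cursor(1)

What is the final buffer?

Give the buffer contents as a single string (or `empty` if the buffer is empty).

After op 1 (insert('i')): buffer="iwtiaiki" (len 8), cursors c1@1 c2@6 c3@8, authorship 1....2.3
After op 2 (delete): buffer="wtiak" (len 5), cursors c1@0 c2@4 c3@5, authorship .....
After op 3 (delete): buffer="wti" (len 3), cursors c1@0 c2@3 c3@3, authorship ...
After op 4 (delete): buffer="w" (len 1), cursors c1@0 c2@1 c3@1, authorship .
After op 5 (move_right): buffer="w" (len 1), cursors c1@1 c2@1 c3@1, authorship .
After op 6 (add_cursor(1)): buffer="w" (len 1), cursors c1@1 c2@1 c3@1 c4@1, authorship .

Answer: w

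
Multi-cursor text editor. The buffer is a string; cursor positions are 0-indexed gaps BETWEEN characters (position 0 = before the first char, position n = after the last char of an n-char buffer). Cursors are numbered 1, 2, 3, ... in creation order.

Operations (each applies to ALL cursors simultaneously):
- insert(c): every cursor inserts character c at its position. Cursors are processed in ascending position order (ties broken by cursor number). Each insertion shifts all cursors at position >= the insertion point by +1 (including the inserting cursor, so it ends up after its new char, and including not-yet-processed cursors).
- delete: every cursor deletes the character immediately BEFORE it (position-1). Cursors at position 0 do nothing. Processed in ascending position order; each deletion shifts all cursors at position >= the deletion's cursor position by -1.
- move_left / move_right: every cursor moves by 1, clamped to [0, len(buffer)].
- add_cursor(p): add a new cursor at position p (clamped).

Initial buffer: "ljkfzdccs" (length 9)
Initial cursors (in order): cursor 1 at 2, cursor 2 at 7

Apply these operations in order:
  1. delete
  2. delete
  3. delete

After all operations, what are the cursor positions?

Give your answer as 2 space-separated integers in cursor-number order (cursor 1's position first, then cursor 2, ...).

After op 1 (delete): buffer="lkfzdcs" (len 7), cursors c1@1 c2@5, authorship .......
After op 2 (delete): buffer="kfzcs" (len 5), cursors c1@0 c2@3, authorship .....
After op 3 (delete): buffer="kfcs" (len 4), cursors c1@0 c2@2, authorship ....

Answer: 0 2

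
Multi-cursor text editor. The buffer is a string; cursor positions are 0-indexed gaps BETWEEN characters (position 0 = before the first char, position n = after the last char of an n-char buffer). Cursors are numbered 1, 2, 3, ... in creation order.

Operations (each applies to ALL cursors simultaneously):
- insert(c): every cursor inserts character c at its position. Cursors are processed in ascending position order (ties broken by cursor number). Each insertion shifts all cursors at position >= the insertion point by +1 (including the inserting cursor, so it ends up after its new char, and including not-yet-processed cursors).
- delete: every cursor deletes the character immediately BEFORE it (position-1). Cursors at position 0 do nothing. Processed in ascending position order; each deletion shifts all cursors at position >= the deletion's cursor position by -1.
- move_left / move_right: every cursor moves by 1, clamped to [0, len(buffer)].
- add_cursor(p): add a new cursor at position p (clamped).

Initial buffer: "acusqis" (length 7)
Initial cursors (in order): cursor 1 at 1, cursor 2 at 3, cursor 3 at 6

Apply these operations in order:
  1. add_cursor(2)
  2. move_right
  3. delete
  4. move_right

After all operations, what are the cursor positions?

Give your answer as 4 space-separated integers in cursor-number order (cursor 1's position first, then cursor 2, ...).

Answer: 2 2 3 2

Derivation:
After op 1 (add_cursor(2)): buffer="acusqis" (len 7), cursors c1@1 c4@2 c2@3 c3@6, authorship .......
After op 2 (move_right): buffer="acusqis" (len 7), cursors c1@2 c4@3 c2@4 c3@7, authorship .......
After op 3 (delete): buffer="aqi" (len 3), cursors c1@1 c2@1 c4@1 c3@3, authorship ...
After op 4 (move_right): buffer="aqi" (len 3), cursors c1@2 c2@2 c4@2 c3@3, authorship ...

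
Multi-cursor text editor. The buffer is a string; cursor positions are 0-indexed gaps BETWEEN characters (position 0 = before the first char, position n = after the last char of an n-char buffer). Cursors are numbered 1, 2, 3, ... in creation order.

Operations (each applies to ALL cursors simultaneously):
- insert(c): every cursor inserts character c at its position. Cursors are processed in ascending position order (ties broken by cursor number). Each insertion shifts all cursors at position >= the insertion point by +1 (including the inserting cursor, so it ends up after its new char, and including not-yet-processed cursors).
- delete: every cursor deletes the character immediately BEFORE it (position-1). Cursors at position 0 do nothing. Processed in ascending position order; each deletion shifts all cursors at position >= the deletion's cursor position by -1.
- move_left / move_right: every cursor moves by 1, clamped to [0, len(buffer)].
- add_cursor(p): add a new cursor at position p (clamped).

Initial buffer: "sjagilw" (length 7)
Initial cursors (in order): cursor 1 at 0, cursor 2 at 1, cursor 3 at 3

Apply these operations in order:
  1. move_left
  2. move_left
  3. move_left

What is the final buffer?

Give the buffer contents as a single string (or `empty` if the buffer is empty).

Answer: sjagilw

Derivation:
After op 1 (move_left): buffer="sjagilw" (len 7), cursors c1@0 c2@0 c3@2, authorship .......
After op 2 (move_left): buffer="sjagilw" (len 7), cursors c1@0 c2@0 c3@1, authorship .......
After op 3 (move_left): buffer="sjagilw" (len 7), cursors c1@0 c2@0 c3@0, authorship .......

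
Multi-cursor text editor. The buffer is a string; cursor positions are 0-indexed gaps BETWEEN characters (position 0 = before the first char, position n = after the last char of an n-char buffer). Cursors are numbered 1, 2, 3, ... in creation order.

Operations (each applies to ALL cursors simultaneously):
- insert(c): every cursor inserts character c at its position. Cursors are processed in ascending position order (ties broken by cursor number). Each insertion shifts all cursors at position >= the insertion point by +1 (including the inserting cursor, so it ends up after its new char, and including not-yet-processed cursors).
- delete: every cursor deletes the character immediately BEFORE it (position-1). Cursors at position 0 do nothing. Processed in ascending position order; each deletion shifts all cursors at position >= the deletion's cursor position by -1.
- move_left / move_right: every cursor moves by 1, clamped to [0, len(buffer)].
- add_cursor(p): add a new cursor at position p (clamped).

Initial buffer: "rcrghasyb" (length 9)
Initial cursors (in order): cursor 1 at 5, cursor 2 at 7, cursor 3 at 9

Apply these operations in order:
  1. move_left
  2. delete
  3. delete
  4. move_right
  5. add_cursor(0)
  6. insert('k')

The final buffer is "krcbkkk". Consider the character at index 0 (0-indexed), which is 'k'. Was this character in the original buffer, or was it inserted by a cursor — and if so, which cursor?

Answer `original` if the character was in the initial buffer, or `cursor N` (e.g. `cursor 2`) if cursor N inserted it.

After op 1 (move_left): buffer="rcrghasyb" (len 9), cursors c1@4 c2@6 c3@8, authorship .........
After op 2 (delete): buffer="rcrhsb" (len 6), cursors c1@3 c2@4 c3@5, authorship ......
After op 3 (delete): buffer="rcb" (len 3), cursors c1@2 c2@2 c3@2, authorship ...
After op 4 (move_right): buffer="rcb" (len 3), cursors c1@3 c2@3 c3@3, authorship ...
After op 5 (add_cursor(0)): buffer="rcb" (len 3), cursors c4@0 c1@3 c2@3 c3@3, authorship ...
After op 6 (insert('k')): buffer="krcbkkk" (len 7), cursors c4@1 c1@7 c2@7 c3@7, authorship 4...123
Authorship (.=original, N=cursor N): 4 . . . 1 2 3
Index 0: author = 4

Answer: cursor 4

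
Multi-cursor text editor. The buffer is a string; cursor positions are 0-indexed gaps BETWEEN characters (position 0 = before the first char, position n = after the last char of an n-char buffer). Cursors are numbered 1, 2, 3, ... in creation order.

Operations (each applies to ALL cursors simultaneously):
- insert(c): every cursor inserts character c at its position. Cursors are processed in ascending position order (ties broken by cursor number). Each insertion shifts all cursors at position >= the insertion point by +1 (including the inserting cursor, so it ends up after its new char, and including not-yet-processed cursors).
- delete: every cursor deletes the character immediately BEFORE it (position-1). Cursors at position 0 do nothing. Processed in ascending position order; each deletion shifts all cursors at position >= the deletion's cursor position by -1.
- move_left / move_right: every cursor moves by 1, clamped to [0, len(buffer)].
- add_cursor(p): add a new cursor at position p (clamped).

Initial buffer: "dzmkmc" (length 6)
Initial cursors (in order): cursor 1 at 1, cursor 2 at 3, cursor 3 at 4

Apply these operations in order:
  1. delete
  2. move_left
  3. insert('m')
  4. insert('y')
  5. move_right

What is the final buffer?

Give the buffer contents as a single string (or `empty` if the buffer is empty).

After op 1 (delete): buffer="zmc" (len 3), cursors c1@0 c2@1 c3@1, authorship ...
After op 2 (move_left): buffer="zmc" (len 3), cursors c1@0 c2@0 c3@0, authorship ...
After op 3 (insert('m')): buffer="mmmzmc" (len 6), cursors c1@3 c2@3 c3@3, authorship 123...
After op 4 (insert('y')): buffer="mmmyyyzmc" (len 9), cursors c1@6 c2@6 c3@6, authorship 123123...
After op 5 (move_right): buffer="mmmyyyzmc" (len 9), cursors c1@7 c2@7 c3@7, authorship 123123...

Answer: mmmyyyzmc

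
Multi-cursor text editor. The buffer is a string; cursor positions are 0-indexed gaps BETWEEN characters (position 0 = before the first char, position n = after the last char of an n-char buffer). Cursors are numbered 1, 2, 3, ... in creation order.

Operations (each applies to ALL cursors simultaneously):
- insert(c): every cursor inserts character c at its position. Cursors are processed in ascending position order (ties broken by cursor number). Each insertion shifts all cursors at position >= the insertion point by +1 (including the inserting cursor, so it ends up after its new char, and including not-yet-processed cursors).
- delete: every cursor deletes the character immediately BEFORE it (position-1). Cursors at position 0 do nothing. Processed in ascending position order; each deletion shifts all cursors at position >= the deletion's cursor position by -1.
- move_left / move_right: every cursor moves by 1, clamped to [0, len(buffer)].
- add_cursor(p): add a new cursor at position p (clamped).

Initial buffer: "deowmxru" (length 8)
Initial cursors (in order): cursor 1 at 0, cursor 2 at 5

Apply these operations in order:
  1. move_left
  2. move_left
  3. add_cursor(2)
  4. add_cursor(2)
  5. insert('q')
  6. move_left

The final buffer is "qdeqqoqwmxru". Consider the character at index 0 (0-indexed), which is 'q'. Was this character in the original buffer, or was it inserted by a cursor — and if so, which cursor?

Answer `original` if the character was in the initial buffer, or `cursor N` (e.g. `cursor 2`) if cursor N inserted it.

Answer: cursor 1

Derivation:
After op 1 (move_left): buffer="deowmxru" (len 8), cursors c1@0 c2@4, authorship ........
After op 2 (move_left): buffer="deowmxru" (len 8), cursors c1@0 c2@3, authorship ........
After op 3 (add_cursor(2)): buffer="deowmxru" (len 8), cursors c1@0 c3@2 c2@3, authorship ........
After op 4 (add_cursor(2)): buffer="deowmxru" (len 8), cursors c1@0 c3@2 c4@2 c2@3, authorship ........
After op 5 (insert('q')): buffer="qdeqqoqwmxru" (len 12), cursors c1@1 c3@5 c4@5 c2@7, authorship 1..34.2.....
After op 6 (move_left): buffer="qdeqqoqwmxru" (len 12), cursors c1@0 c3@4 c4@4 c2@6, authorship 1..34.2.....
Authorship (.=original, N=cursor N): 1 . . 3 4 . 2 . . . . .
Index 0: author = 1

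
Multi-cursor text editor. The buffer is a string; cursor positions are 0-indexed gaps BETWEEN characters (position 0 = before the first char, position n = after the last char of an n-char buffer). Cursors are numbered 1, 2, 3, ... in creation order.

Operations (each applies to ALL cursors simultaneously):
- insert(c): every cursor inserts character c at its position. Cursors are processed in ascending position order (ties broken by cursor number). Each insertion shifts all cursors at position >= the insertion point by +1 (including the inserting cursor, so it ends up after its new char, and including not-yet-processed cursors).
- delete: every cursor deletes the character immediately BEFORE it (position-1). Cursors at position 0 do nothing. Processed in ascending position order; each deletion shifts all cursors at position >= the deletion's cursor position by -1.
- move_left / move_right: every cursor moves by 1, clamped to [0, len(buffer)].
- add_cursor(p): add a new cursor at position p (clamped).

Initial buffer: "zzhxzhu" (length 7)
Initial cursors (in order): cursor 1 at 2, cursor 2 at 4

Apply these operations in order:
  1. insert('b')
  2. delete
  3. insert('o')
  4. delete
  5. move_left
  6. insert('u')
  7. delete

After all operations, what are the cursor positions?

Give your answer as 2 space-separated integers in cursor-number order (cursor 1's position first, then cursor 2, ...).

After op 1 (insert('b')): buffer="zzbhxbzhu" (len 9), cursors c1@3 c2@6, authorship ..1..2...
After op 2 (delete): buffer="zzhxzhu" (len 7), cursors c1@2 c2@4, authorship .......
After op 3 (insert('o')): buffer="zzohxozhu" (len 9), cursors c1@3 c2@6, authorship ..1..2...
After op 4 (delete): buffer="zzhxzhu" (len 7), cursors c1@2 c2@4, authorship .......
After op 5 (move_left): buffer="zzhxzhu" (len 7), cursors c1@1 c2@3, authorship .......
After op 6 (insert('u')): buffer="zuzhuxzhu" (len 9), cursors c1@2 c2@5, authorship .1..2....
After op 7 (delete): buffer="zzhxzhu" (len 7), cursors c1@1 c2@3, authorship .......

Answer: 1 3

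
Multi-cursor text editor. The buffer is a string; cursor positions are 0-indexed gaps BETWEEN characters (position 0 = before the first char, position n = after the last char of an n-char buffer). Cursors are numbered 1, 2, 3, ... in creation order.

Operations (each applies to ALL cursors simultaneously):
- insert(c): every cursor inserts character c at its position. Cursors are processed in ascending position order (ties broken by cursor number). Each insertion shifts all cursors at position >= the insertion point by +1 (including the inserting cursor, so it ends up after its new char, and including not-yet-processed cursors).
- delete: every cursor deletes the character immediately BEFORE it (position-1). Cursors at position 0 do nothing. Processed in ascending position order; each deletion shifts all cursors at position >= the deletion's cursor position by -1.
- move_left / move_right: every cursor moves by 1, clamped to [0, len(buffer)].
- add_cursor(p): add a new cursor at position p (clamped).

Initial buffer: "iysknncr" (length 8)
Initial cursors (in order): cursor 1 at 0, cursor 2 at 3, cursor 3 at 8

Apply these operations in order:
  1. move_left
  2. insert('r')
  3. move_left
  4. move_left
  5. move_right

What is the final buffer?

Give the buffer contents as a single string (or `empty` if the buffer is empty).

Answer: riyrsknncrr

Derivation:
After op 1 (move_left): buffer="iysknncr" (len 8), cursors c1@0 c2@2 c3@7, authorship ........
After op 2 (insert('r')): buffer="riyrsknncrr" (len 11), cursors c1@1 c2@4 c3@10, authorship 1..2.....3.
After op 3 (move_left): buffer="riyrsknncrr" (len 11), cursors c1@0 c2@3 c3@9, authorship 1..2.....3.
After op 4 (move_left): buffer="riyrsknncrr" (len 11), cursors c1@0 c2@2 c3@8, authorship 1..2.....3.
After op 5 (move_right): buffer="riyrsknncrr" (len 11), cursors c1@1 c2@3 c3@9, authorship 1..2.....3.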